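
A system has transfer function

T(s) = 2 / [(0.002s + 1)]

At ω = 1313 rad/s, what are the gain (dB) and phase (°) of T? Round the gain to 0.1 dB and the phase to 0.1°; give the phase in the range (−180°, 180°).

At ω = 1313 rad/s:
pole (1 + j1313·0.002) = 1 + j2.626 → |·| ≈ 2.81, ∠ ≈ 69.15°
|T| = 2 · 1 / (2.81) ≈ 0.71174
Gain = 20 log₁₀(0.71174) ≈ -2.95 dB
∠T = (0°) − (69.15°) = -69.15°

-3.0 dB, -69.2°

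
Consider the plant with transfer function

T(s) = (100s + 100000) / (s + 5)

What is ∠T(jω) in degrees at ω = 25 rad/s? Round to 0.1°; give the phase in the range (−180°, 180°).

-77.3°

Substitute s = j25:
Numerator: 100(j25) + 100000 = 100000 + j2500
Denominator: (j25) + 5 = 5 + j25
|N| = √(100000² + 2500²) ≈ 1.0003e+05, ∠N ≈ 1.43°
|D| = √(5² + 25²) ≈ 25.495, ∠D ≈ 78.69°
∠T = 1.43° − 78.69° = -77.26°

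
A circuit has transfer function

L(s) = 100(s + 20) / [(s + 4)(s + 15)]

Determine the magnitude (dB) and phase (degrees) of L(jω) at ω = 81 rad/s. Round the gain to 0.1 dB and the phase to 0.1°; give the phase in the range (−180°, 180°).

1.9 dB, -90.6°

At s = jω = j81:
zero (s+20): 20 + j81 → |·| = √(20²+81²) = √6961 ≈ 83.433, ∠ = arctan(81/20) ≈ 76.13°
pole (s+4): 4 + j81 → |·| = √(4²+81²) = √6577 ≈ 81.099, ∠ = arctan(81/4) ≈ 87.17°
pole (s+15): 15 + j81 → |·| = √(15²+81²) = √6786 ≈ 82.377, ∠ = arctan(81/15) ≈ 79.51°
|L| = 100 · 83.433 / 6680.7 ≈ 1.2489
Gain = 20 log₁₀(1.2489) ≈ 1.93 dB
∠L = 76.13° − 166.68° = -90.55°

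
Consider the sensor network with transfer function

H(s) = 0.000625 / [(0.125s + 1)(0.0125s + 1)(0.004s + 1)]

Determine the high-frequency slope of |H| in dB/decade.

Each pole contributes −20 dB/decade at high frequency; each zero contributes +20 dB/decade.
Net: 0 zero(s) − 3 pole(s) → -60 dB/decade.

-60 dB/decade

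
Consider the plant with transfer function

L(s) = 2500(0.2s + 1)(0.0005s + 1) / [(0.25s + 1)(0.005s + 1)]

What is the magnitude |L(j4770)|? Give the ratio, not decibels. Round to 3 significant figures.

217

At ω = 4770 rad/s:
zero (1 + j4770·0.2) = 1 + j954 → |·| ≈ 954, ∠ ≈ 89.94°
zero (1 + j4770·0.0005) = 1 + j2.385 → |·| ≈ 2.5862, ∠ ≈ 67.25°
pole (1 + j4770·0.25) = 1 + j1192.5 → |·| ≈ 1192.5, ∠ ≈ 89.95°
pole (1 + j4770·0.005) = 1 + j23.85 → |·| ≈ 23.871, ∠ ≈ 87.60°
|L| = 2500 · 954 · 2.5862 / (1192.5 · 23.871) ≈ 216.68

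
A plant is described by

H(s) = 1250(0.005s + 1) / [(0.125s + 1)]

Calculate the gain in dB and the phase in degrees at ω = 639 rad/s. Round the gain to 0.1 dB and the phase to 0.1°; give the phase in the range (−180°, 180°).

At ω = 639 rad/s:
zero (1 + j639·0.005) = 1 + j3.195 → |·| ≈ 3.3478, ∠ ≈ 72.62°
pole (1 + j639·0.125) = 1 + j79.875 → |·| ≈ 79.881, ∠ ≈ 89.28°
|H| = 1250 · 3.3478 / (79.881) ≈ 52.387
Gain = 20 log₁₀(52.387) ≈ 34.38 dB
∠H = (72.62°) − (89.28°) = -16.66°

34.4 dB, -16.7°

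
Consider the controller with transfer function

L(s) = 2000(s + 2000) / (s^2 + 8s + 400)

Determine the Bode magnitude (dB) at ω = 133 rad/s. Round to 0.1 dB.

47.3 dB

At s = jω = j133:
zero (s+2000): 2000 + j133 → |·| = √(2000²+133²) = √4017689 ≈ 2004.4, ∠ = arctan(133/2000) ≈ 3.80°
quadratic: (j133)² + 8·j133 + 400 = -17289 + j1064 → |·| ≈ 17322, ∠ ≈ 176.48°
|L| = 2000 · 2004.4 / 17322 ≈ 231.43
Gain = 20 log₁₀(231.43) ≈ 47.29 dB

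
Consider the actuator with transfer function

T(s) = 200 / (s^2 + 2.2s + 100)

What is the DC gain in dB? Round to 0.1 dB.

T(0) = 200 / 100 = 2
20 log₁₀(2) ≈ 6.02 dB

6.0 dB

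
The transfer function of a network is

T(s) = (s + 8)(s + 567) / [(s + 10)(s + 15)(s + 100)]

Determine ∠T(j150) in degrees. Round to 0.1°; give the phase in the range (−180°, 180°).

-125.0°

At s = jω = j150:
zero (s+8): 8 + j150 → |·| = √(8²+150²) = √22564 ≈ 150.21, ∠ = arctan(150/8) ≈ 86.95°
zero (s+567): 567 + j150 → |·| = √(567²+150²) = √343989 ≈ 586.51, ∠ = arctan(150/567) ≈ 14.82°
pole (s+10): 10 + j150 → |·| = √(10²+150²) = √22600 ≈ 150.33, ∠ = arctan(150/10) ≈ 86.19°
pole (s+15): 15 + j150 → |·| = √(15²+150²) = √22725 ≈ 150.75, ∠ = arctan(150/15) ≈ 84.29°
pole (s+100): 100 + j150 → |·| = √(100²+150²) = √32500 ≈ 180.28, ∠ = arctan(150/100) ≈ 56.31°
∠T = 101.77° − 226.79° = -125.02°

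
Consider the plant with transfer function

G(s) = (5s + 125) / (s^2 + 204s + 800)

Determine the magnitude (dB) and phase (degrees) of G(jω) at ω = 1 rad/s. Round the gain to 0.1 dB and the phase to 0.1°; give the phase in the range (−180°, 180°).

-16.4 dB, -12.0°

Substitute s = j1:
Numerator: 5(j1) + 125 = 125 + j5
Denominator: (j1)^2 + 204(j1) + 800 = 799 + j204
|N| = √(125² + 5²) ≈ 125.1, ∠N ≈ 2.29°
|D| = √(799² + 204²) ≈ 824.63, ∠D ≈ 14.32°
|G| = 125.1 / 824.63 ≈ 0.1517
Gain = 20 log₁₀(0.1517) ≈ -16.38 dB
∠G = 2.29° − 14.32° = -12.03°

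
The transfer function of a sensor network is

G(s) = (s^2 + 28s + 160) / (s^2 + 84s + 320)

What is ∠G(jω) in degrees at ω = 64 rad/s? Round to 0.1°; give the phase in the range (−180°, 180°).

Substitute s = j64:
Numerator: (j64)^2 + 28(j64) + 160 = -3936 + j1792
Denominator: (j64)^2 + 84(j64) + 320 = -3776 + j5376
|N| = √(3936² + 1792²) ≈ 4324.7, ∠N ≈ 155.52°
|D| = √(3776² + 5376²) ≈ 6569.6, ∠D ≈ 125.08°
∠G = 155.52° − 125.08° = 30.44°

30.4°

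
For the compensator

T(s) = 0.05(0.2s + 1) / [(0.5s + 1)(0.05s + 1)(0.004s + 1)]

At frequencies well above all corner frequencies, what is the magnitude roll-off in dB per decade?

Each pole contributes −20 dB/decade at high frequency; each zero contributes +20 dB/decade.
Net: 1 zero(s) − 3 pole(s) → -40 dB/decade.

-40 dB/decade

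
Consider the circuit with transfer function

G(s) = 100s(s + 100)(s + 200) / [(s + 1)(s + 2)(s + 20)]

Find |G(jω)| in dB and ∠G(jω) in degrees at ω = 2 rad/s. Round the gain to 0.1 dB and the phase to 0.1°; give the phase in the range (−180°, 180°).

90.0 dB, -22.4°

At s = jω = j2:
zero (s+100): 100 + j2 → |·| = √(100²+2²) = √10004 ≈ 100.02, ∠ = arctan(2/100) ≈ 1.15°
zero (s+200): 200 + j2 → |·| = √(200²+2²) = √40004 ≈ 200.01, ∠ = arctan(2/200) ≈ 0.57°
zero at origin: s = j2 → |·| = 2, ∠ = 90.00°
pole (s+1): 1 + j2 → |·| = √(1²+2²) = √5 ≈ 2.2361, ∠ = arctan(2/1) ≈ 63.43°
pole (s+2): 2 + j2 → |·| = √(2²+2²) = √8 ≈ 2.8284, ∠ = arctan(2/2) ≈ 45.00°
pole (s+20): 20 + j2 → |·| = √(20²+2²) = √404 ≈ 20.1, ∠ = arctan(2/20) ≈ 5.71°
|G| = 100 · 40010 / 127.12 ≈ 31474
Gain = 20 log₁₀(31474) ≈ 89.96 dB
∠G = 91.72° − 114.14° = -22.42°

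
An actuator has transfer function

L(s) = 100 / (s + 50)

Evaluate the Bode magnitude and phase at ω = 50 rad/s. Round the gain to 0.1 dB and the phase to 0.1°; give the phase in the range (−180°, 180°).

3.0 dB, -45.0°

Substitute s = j50:
Numerator: 100 = 100 + j0
Denominator: (j50) + 50 = 50 + j50
|N| = √(100² + 0²) ≈ 100, ∠N ≈ 0.00°
|D| = √(50² + 50²) ≈ 70.711, ∠D ≈ 45.00°
|L| = 100 / 70.711 ≈ 1.4142
Gain = 20 log₁₀(1.4142) ≈ 3.01 dB
∠L = 0.00° − 45.00° = -45.00°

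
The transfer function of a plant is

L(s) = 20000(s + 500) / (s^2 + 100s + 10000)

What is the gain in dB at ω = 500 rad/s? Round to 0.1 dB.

At s = jω = j500:
zero (s+500): 500 + j500 → |·| = √(500²+500²) = √500000 ≈ 707.11, ∠ = arctan(500/500) ≈ 45.00°
quadratic: (j500)² + 100·j500 + 10000 = -240000 + j50000 → |·| ≈ 2.4515e+05, ∠ ≈ 168.23°
|L| = 20000 · 707.11 / 2.4515e+05 ≈ 57.688
Gain = 20 log₁₀(57.688) ≈ 35.22 dB

35.2 dB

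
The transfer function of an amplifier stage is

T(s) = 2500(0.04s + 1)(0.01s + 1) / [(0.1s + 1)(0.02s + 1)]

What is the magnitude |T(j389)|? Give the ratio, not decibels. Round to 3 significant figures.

At ω = 389 rad/s:
zero (1 + j389·0.04) = 1 + j15.56 → |·| ≈ 15.592, ∠ ≈ 86.32°
zero (1 + j389·0.01) = 1 + j3.89 → |·| ≈ 4.0165, ∠ ≈ 75.58°
pole (1 + j389·0.1) = 1 + j38.9 → |·| ≈ 38.913, ∠ ≈ 88.53°
pole (1 + j389·0.02) = 1 + j7.78 → |·| ≈ 7.844, ∠ ≈ 82.68°
|T| = 2500 · 15.592 · 4.0165 / (38.913 · 7.844) ≈ 512.93

513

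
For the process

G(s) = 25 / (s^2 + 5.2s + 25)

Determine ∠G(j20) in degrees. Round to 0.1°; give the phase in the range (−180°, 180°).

At s = jω = j20:
quadratic: (j20)² + 5.2·j20 + 25 = -375 + j104 → |·| ≈ 389.15, ∠ ≈ 164.50°
∠G = 0.00° − 164.50° = -164.50°

-164.5°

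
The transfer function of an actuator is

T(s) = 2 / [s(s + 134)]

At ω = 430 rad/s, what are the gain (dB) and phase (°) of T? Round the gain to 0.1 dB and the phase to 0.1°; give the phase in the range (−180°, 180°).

-99.7 dB, -162.7°

At s = jω = j430:
pole (s+134): 134 + j430 → |·| = √(134²+430²) = √202856 ≈ 450.4, ∠ = arctan(430/134) ≈ 72.69°
pole at origin: |s| = 430, ∠ = 90.00° (in denominator)
|T| = 2 / 1.9367e+05 ≈ 1.0327e-05
Gain = 20 log₁₀(1.0327e-05) ≈ -99.72 dB
∠T = 0.00° − 162.69° = -162.69°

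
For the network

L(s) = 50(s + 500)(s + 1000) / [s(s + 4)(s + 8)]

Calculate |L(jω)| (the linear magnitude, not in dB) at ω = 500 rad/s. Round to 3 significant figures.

0.316

At s = jω = j500:
zero (s+500): 500 + j500 → |·| = √(500²+500²) = √500000 ≈ 707.11, ∠ = arctan(500/500) ≈ 45.00°
zero (s+1000): 1000 + j500 → |·| = √(1000²+500²) = √1250000 ≈ 1118, ∠ = arctan(500/1000) ≈ 26.57°
pole (s+4): 4 + j500 → |·| = √(4²+500²) = √250016 ≈ 500.02, ∠ = arctan(500/4) ≈ 89.54°
pole (s+8): 8 + j500 → |·| = √(8²+500²) = √250064 ≈ 500.06, ∠ = arctan(500/8) ≈ 89.08°
pole at origin: |s| = 500, ∠ = 90.00° (in denominator)
|L| = 50 · 7.9055e+05 / 1.2502e+08 ≈ 0.31617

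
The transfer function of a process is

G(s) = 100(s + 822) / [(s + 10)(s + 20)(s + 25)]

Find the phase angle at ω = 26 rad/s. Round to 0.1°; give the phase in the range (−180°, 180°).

-165.7°

At s = jω = j26:
zero (s+822): 822 + j26 → |·| = √(822²+26²) = √676360 ≈ 822.41, ∠ = arctan(26/822) ≈ 1.81°
pole (s+10): 10 + j26 → |·| = √(10²+26²) = √776 ≈ 27.857, ∠ = arctan(26/10) ≈ 68.96°
pole (s+20): 20 + j26 → |·| = √(20²+26²) = √1076 ≈ 32.802, ∠ = arctan(26/20) ≈ 52.43°
pole (s+25): 25 + j26 → |·| = √(25²+26²) = √1301 ≈ 36.069, ∠ = arctan(26/25) ≈ 46.12°
∠G = 1.81° − 167.51° = -165.70°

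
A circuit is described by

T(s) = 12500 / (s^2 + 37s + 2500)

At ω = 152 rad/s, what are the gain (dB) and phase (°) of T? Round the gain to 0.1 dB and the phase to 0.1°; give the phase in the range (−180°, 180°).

At s = jω = j152:
quadratic: (j152)² + 37·j152 + 2500 = -20604 + j5624 → |·| ≈ 21358, ∠ ≈ 164.73°
|T| = 12500 / 21358 ≈ 0.58526
Gain = 20 log₁₀(0.58526) ≈ -4.65 dB
∠T = 0.00° − 164.73° = -164.73°

-4.7 dB, -164.7°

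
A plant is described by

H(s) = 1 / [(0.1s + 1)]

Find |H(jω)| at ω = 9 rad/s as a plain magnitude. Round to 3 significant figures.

At ω = 9 rad/s:
pole (1 + j9·0.1) = 1 + j0.9 → |·| ≈ 1.3454, ∠ ≈ 41.99°
|H| = 1 · 1 / (1.3454) ≈ 0.74327

0.743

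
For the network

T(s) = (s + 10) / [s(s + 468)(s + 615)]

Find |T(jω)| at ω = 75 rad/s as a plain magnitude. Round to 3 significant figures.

3.44e-06

At s = jω = j75:
zero (s+10): 10 + j75 → |·| = √(10²+75²) = √5725 ≈ 75.664, ∠ = arctan(75/10) ≈ 82.41°
pole (s+468): 468 + j75 → |·| = √(468²+75²) = √224649 ≈ 473.97, ∠ = arctan(75/468) ≈ 9.10°
pole (s+615): 615 + j75 → |·| = √(615²+75²) = √383850 ≈ 619.56, ∠ = arctan(75/615) ≈ 6.95°
pole at origin: |s| = 75, ∠ = 90.00° (in denominator)
|T| = 1 · 75.664 / 2.2024e+07 ≈ 3.4355e-06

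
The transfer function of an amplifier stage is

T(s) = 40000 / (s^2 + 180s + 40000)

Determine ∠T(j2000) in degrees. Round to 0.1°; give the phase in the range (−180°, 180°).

At s = jω = j2000:
quadratic: (j2000)² + 180·j2000 + 40000 = -3960000 + j360000 → |·| ≈ 3.9763e+06, ∠ ≈ 174.81°
∠T = 0.00° − 174.81° = -174.81°

-174.8°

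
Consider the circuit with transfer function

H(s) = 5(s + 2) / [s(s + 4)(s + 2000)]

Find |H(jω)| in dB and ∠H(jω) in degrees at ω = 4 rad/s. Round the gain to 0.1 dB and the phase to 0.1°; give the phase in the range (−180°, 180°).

At s = jω = j4:
zero (s+2): 2 + j4 → |·| = √(2²+4²) = √20 ≈ 4.4721, ∠ = arctan(4/2) ≈ 63.43°
pole (s+4): 4 + j4 → |·| = √(4²+4²) = √32 ≈ 5.6569, ∠ = arctan(4/4) ≈ 45.00°
pole (s+2000): 2000 + j4 → |·| = √(2000²+4²) = √4000016 ≈ 2000, ∠ = arctan(4/2000) ≈ 0.11°
pole at origin: |s| = 4, ∠ = 90.00° (in denominator)
|H| = 5 · 4.4721 / 45255 ≈ 0.0004941
Gain = 20 log₁₀(0.0004941) ≈ -66.12 dB
∠H = 63.43° − 135.11° = -71.68°

-66.1 dB, -71.7°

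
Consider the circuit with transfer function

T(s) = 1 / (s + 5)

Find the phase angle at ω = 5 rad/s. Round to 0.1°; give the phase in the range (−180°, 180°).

-45.0°

Substitute s = j5:
Numerator: 1 = 1 + j0
Denominator: (j5) + 5 = 5 + j5
|N| = √(1² + 0²) ≈ 1, ∠N ≈ 0.00°
|D| = √(5² + 5²) ≈ 7.0711, ∠D ≈ 45.00°
∠T = 0.00° − 45.00° = -45.00°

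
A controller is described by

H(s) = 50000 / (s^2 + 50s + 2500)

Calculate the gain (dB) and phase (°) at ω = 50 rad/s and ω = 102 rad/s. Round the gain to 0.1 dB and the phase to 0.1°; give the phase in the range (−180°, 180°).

ω = 50: 26.0 dB, -90.0°; ω = 102: 14.5 dB, -147.2°

At s = jω = j50:
quadratic: (j50)² + 50·j50 + 2500 = 0 + j2500 → |·| ≈ 2500, ∠ ≈ 90.00°
|H| = 50000 / 2500 ≈ 20
Gain = 20 log₁₀(20) ≈ 26.02 dB
∠H = 0.00° − 90.00° = -90.00°

At s = jω = j102:
quadratic: (j102)² + 50·j102 + 2500 = -7904 + j5100 → |·| ≈ 9406.6, ∠ ≈ 147.17°
|H| = 50000 / 9406.6 ≈ 5.3154
Gain = 20 log₁₀(5.3154) ≈ 14.51 dB
∠H = 0.00° − 147.17° = -147.17°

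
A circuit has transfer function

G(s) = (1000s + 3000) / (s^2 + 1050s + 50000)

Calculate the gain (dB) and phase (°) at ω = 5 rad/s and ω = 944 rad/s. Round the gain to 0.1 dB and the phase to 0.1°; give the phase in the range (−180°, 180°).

Substitute s = j5:
Numerator: 1000(j5) + 3000 = 3000 + j5000
Denominator: (j5)^2 + 1050(j5) + 50000 = 49975 + j5250
|N| = √(3000² + 5000²) ≈ 5831, ∠N ≈ 59.04°
|D| = √(49975² + 5250²) ≈ 50250, ∠D ≈ 6.00°
|G| = 5831 / 50250 ≈ 0.11604
Gain = 20 log₁₀(0.11604) ≈ -18.71 dB
∠G = 59.04° − 6.00° = 53.04°

Substitute s = j944:
Numerator: 1000(j944) + 3000 = 3000 + j944000
Denominator: (j944)^2 + 1050(j944) + 50000 = -841136 + j991200
|N| = √(3000² + 944000²) ≈ 9.44e+05, ∠N ≈ 89.82°
|D| = √(841136² + 991200²) ≈ 1.3e+06, ∠D ≈ 130.32°
|G| = 9.44e+05 / 1.3e+06 ≈ 0.72615
Gain = 20 log₁₀(0.72615) ≈ -2.78 dB
∠G = 89.82° − 130.32° = -40.50°

ω = 5: -18.7 dB, 53.0°; ω = 944: -2.8 dB, -40.5°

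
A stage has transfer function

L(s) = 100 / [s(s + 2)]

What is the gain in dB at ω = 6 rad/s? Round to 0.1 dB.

8.4 dB

At s = jω = j6:
pole (s+2): 2 + j6 → |·| = √(2²+6²) = √40 ≈ 6.3246, ∠ = arctan(6/2) ≈ 71.57°
pole at origin: |s| = 6, ∠ = 90.00° (in denominator)
|L| = 100 / 37.948 ≈ 2.6352
Gain = 20 log₁₀(2.6352) ≈ 8.42 dB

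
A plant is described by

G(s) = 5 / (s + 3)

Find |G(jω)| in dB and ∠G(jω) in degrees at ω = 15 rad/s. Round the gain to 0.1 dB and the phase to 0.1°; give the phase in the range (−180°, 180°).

Substitute s = j15:
Numerator: 5 = 5 + j0
Denominator: (j15) + 3 = 3 + j15
|N| = √(5² + 0²) ≈ 5, ∠N ≈ 0.00°
|D| = √(3² + 15²) ≈ 15.297, ∠D ≈ 78.69°
|G| = 5 / 15.297 ≈ 0.32686
Gain = 20 log₁₀(0.32686) ≈ -9.71 dB
∠G = 0.00° − 78.69° = -78.69°

-9.7 dB, -78.7°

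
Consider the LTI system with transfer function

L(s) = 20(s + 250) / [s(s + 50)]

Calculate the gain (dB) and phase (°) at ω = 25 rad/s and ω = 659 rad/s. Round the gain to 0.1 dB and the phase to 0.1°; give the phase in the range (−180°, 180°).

At s = jω = j25:
zero (s+250): 250 + j25 → |·| = √(250²+25²) = √63125 ≈ 251.25, ∠ = arctan(25/250) ≈ 5.71°
pole (s+50): 50 + j25 → |·| = √(50²+25²) = √3125 ≈ 55.902, ∠ = arctan(25/50) ≈ 26.57°
pole at origin: |s| = 25, ∠ = 90.00° (in denominator)
|L| = 20 · 251.25 / 1397.5 ≈ 3.5957
Gain = 20 log₁₀(3.5957) ≈ 11.12 dB
∠L = 5.71° − 116.57° = -110.86°

At s = jω = j659:
zero (s+250): 250 + j659 → |·| = √(250²+659²) = √496781 ≈ 704.83, ∠ = arctan(659/250) ≈ 69.23°
pole (s+50): 50 + j659 → |·| = √(50²+659²) = √436781 ≈ 660.89, ∠ = arctan(659/50) ≈ 85.66°
pole at origin: |s| = 659, ∠ = 90.00° (in denominator)
|L| = 20 · 704.83 / 4.3553e+05 ≈ 0.032367
Gain = 20 log₁₀(0.032367) ≈ -29.80 dB
∠L = 69.23° − 175.66° = -106.43°

ω = 25: 11.1 dB, -110.9°; ω = 659: -29.8 dB, -106.4°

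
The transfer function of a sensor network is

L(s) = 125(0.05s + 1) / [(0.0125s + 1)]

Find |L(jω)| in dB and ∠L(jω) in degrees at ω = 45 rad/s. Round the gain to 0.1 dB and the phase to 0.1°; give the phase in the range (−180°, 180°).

48.6 dB, 36.7°

At ω = 45 rad/s:
zero (1 + j45·0.05) = 1 + j2.25 → |·| ≈ 2.4622, ∠ ≈ 66.04°
pole (1 + j45·0.0125) = 1 + j0.5625 → |·| ≈ 1.1473, ∠ ≈ 29.36°
|L| = 125 · 2.4622 / (1.1473) ≈ 268.26
Gain = 20 log₁₀(268.26) ≈ 48.57 dB
∠L = (66.04°) − (29.36°) = 36.68°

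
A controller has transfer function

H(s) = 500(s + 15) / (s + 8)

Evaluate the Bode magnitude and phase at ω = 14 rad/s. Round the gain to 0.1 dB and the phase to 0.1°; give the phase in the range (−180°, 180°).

56.1 dB, -17.2°

At s = jω = j14:
zero (s+15): 15 + j14 → |·| = √(15²+14²) = √421 ≈ 20.518, ∠ = arctan(14/15) ≈ 43.03°
pole (s+8): 8 + j14 → |·| = √(8²+14²) = √260 ≈ 16.125, ∠ = arctan(14/8) ≈ 60.26°
|H| = 500 · 20.518 / 16.125 ≈ 636.22
Gain = 20 log₁₀(636.22) ≈ 56.07 dB
∠H = 43.03° − 60.26° = -17.23°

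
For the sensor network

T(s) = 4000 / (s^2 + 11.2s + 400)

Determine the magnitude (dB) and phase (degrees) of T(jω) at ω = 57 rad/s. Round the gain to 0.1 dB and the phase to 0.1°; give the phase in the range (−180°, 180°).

At s = jω = j57:
quadratic: (j57)² + 11.2·j57 + 400 = -2849 + j638.4 → |·| ≈ 2919.6, ∠ ≈ 167.37°
|T| = 4000 / 2919.6 ≈ 1.3701
Gain = 20 log₁₀(1.3701) ≈ 2.74 dB
∠T = 0.00° − 167.37° = -167.37°

2.7 dB, -167.4°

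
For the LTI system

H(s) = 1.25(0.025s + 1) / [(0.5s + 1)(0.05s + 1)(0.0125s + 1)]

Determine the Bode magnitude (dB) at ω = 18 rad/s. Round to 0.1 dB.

At ω = 18 rad/s:
zero (1 + j18·0.025) = 1 + j0.45 → |·| ≈ 1.0966, ∠ ≈ 24.23°
pole (1 + j18·0.5) = 1 + j9 → |·| ≈ 9.0554, ∠ ≈ 83.66°
pole (1 + j18·0.05) = 1 + j0.9 → |·| ≈ 1.3454, ∠ ≈ 41.99°
pole (1 + j18·0.0125) = 1 + j0.225 → |·| ≈ 1.025, ∠ ≈ 12.68°
|H| = 1.25 · 1.0966 / (9.0554 · 1.3454 · 1.025) ≈ 0.10977
Gain = 20 log₁₀(0.10977) ≈ -19.19 dB

-19.2 dB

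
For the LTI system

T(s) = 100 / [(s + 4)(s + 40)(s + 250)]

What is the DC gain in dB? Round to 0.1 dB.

T(0) = 100 / (4·40·250) = 0.0025
20 log₁₀(0.0025) ≈ -52.04 dB

-52.0 dB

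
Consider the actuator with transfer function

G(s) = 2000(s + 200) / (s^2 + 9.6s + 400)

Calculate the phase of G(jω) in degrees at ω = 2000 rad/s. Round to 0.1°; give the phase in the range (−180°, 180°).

At s = jω = j2000:
zero (s+200): 200 + j2000 → |·| = √(200²+2000²) = √4040000 ≈ 2010, ∠ = arctan(2000/200) ≈ 84.29°
quadratic: (j2000)² + 9.6·j2000 + 400 = -3999600 + j19200 → |·| ≈ 3.9996e+06, ∠ ≈ 179.72°
∠G = 84.29° − 179.72° = -95.43°

-95.4°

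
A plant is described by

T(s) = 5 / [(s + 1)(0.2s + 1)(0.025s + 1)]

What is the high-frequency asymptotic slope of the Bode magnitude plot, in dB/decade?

-60 dB/decade

Each pole contributes −20 dB/decade at high frequency; each zero contributes +20 dB/decade.
Net: 0 zero(s) − 3 pole(s) → -60 dB/decade.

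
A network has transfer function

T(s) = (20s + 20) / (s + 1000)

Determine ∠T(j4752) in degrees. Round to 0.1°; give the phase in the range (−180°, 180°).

Substitute s = j4752:
Numerator: 20(j4752) + 20 = 20 + j95040
Denominator: (j4752) + 1000 = 1000 + j4752
|N| = √(20² + 95040²) ≈ 95040, ∠N ≈ 89.99°
|D| = √(1000² + 4752²) ≈ 4856.1, ∠D ≈ 78.12°
∠T = 89.99° − 78.12° = 11.87°

11.9°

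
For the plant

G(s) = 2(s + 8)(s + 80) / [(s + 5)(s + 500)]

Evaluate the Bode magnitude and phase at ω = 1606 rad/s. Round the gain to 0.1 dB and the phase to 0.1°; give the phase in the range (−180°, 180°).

At s = jω = j1606:
zero (s+8): 8 + j1606 → |·| = √(8²+1606²) = √2579300 ≈ 1606, ∠ = arctan(1606/8) ≈ 89.71°
zero (s+80): 80 + j1606 → |·| = √(80²+1606²) = √2585636 ≈ 1608, ∠ = arctan(1606/80) ≈ 87.15°
pole (s+5): 5 + j1606 → |·| = √(5²+1606²) = √2579261 ≈ 1606, ∠ = arctan(1606/5) ≈ 89.82°
pole (s+500): 500 + j1606 → |·| = √(500²+1606²) = √2829236 ≈ 1682, ∠ = arctan(1606/500) ≈ 72.71°
|G| = 2 · 2.5824e+06 / 2.7013e+06 ≈ 1.912
Gain = 20 log₁₀(1.912) ≈ 5.63 dB
∠G = 176.86° − 162.53° = 14.33°

5.6 dB, 14.3°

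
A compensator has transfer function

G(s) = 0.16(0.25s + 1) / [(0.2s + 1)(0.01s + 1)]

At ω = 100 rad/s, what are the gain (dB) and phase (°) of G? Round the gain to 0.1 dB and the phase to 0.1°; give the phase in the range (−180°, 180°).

-17.0 dB, -44.4°

At ω = 100 rad/s:
zero (1 + j100·0.25) = 1 + j25 → |·| ≈ 25.02, ∠ ≈ 87.71°
pole (1 + j100·0.2) = 1 + j20 → |·| ≈ 20.025, ∠ ≈ 87.14°
pole (1 + j100·0.01) = 1 + j1 → |·| ≈ 1.4142, ∠ ≈ 45.00°
|G| = 0.16 · 25.02 / (20.025 · 1.4142) ≈ 0.14136
Gain = 20 log₁₀(0.14136) ≈ -16.99 dB
∠G = (87.71°) − (87.14° + 45.00°) = -44.43°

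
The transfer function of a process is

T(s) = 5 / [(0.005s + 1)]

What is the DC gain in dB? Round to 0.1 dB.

T(0) = 5 · 1 / 1 = 5
20 log₁₀(5) ≈ 13.98 dB

14.0 dB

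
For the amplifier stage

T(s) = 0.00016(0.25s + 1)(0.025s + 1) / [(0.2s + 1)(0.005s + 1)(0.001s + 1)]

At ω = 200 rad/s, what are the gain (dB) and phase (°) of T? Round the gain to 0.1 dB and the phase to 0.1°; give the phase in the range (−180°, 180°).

At ω = 200 rad/s:
zero (1 + j200·0.25) = 1 + j50 → |·| ≈ 50.01, ∠ ≈ 88.85°
zero (1 + j200·0.025) = 1 + j5 → |·| ≈ 5.099, ∠ ≈ 78.69°
pole (1 + j200·0.2) = 1 + j40 → |·| ≈ 40.012, ∠ ≈ 88.57°
pole (1 + j200·0.005) = 1 + j1 → |·| ≈ 1.4142, ∠ ≈ 45.00°
pole (1 + j200·0.001) = 1 + j0.2 → |·| ≈ 1.0198, ∠ ≈ 11.31°
|T| = 0.00016 · 50.01 · 5.099 / (40.012 · 1.4142 · 1.0198) ≈ 0.00070704
Gain = 20 log₁₀(0.00070704) ≈ -63.01 dB
∠T = (88.85° + 78.69°) − (88.57° + 45.00° + 11.31°) = 22.66°

-63.0 dB, 22.7°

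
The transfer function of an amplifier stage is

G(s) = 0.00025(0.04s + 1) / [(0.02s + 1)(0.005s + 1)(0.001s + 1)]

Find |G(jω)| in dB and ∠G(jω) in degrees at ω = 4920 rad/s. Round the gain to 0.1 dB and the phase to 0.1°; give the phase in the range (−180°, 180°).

At ω = 4920 rad/s:
zero (1 + j4920·0.04) = 1 + j196.8 → |·| ≈ 196.8, ∠ ≈ 89.71°
pole (1 + j4920·0.02) = 1 + j98.4 → |·| ≈ 98.405, ∠ ≈ 89.42°
pole (1 + j4920·0.005) = 1 + j24.6 → |·| ≈ 24.62, ∠ ≈ 87.67°
pole (1 + j4920·0.001) = 1 + j4.92 → |·| ≈ 5.0206, ∠ ≈ 78.51°
|G| = 0.00025 · 196.8 / (98.405 · 24.62 · 5.0206) ≈ 4.0449e-06
Gain = 20 log₁₀(4.0449e-06) ≈ -107.86 dB
∠G = (89.71°) − (89.42° + 87.67° + 78.51°) = -165.89°

-107.9 dB, -165.9°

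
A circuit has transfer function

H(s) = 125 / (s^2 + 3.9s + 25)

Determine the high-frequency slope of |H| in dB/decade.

-40 dB/decade

Each pole contributes −20 dB/decade at high frequency; each zero contributes +20 dB/decade.
Net: 0 zero(s) − 2 pole(s) → -40 dB/decade.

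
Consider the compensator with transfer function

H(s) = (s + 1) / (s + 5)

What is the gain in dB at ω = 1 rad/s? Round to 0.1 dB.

Substitute s = j1:
Numerator: (j1) + 1 = 1 + j1
Denominator: (j1) + 5 = 5 + j1
|N| = √(1² + 1²) ≈ 1.4142, ∠N ≈ 45.00°
|D| = √(5² + 1²) ≈ 5.099, ∠D ≈ 11.31°
|H| = 1.4142 / 5.099 ≈ 0.27735
Gain = 20 log₁₀(0.27735) ≈ -11.14 dB

-11.1 dB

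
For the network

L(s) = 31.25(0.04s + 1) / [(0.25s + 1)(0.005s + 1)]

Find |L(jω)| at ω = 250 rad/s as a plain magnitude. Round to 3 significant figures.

3.14

At ω = 250 rad/s:
zero (1 + j250·0.04) = 1 + j10 → |·| ≈ 10.05, ∠ ≈ 84.29°
pole (1 + j250·0.25) = 1 + j62.5 → |·| ≈ 62.508, ∠ ≈ 89.08°
pole (1 + j250·0.005) = 1 + j1.25 → |·| ≈ 1.6008, ∠ ≈ 51.34°
|L| = 31.25 · 10.05 / (62.508 · 1.6008) ≈ 3.1387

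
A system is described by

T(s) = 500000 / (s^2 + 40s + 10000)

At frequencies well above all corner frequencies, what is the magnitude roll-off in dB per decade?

-40 dB/decade

Each pole contributes −20 dB/decade at high frequency; each zero contributes +20 dB/decade.
Net: 0 zero(s) − 2 pole(s) → -40 dB/decade.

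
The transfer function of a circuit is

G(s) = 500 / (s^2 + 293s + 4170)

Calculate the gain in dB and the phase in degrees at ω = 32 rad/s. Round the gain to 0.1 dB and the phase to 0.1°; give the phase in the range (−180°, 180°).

Substitute s = j32:
Numerator: 500 = 500 + j0
Denominator: (j32)^2 + 293(j32) + 4170 = 3146 + j9376
|N| = √(500² + 0²) ≈ 500, ∠N ≈ 0.00°
|D| = √(3146² + 9376²) ≈ 9889.7, ∠D ≈ 71.45°
|G| = 500 / 9889.7 ≈ 0.050558
Gain = 20 log₁₀(0.050558) ≈ -25.92 dB
∠G = 0.00° − 71.45° = -71.45°

-25.9 dB, -71.5°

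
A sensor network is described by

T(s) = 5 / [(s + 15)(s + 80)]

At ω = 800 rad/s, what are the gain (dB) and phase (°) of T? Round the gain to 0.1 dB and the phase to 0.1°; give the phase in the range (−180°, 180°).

-102.2 dB, -173.2°

At s = jω = j800:
pole (s+15): 15 + j800 → |·| = √(15²+800²) = √640225 ≈ 800.14, ∠ = arctan(800/15) ≈ 88.93°
pole (s+80): 80 + j800 → |·| = √(80²+800²) = √646400 ≈ 803.99, ∠ = arctan(800/80) ≈ 84.29°
|T| = 5 / 6.433e+05 ≈ 7.7724e-06
Gain = 20 log₁₀(7.7724e-06) ≈ -102.19 dB
∠T = 0.00° − 173.22° = -173.22°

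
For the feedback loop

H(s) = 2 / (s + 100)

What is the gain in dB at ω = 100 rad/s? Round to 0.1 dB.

-37.0 dB

Substitute s = j100:
Numerator: 2 = 2 + j0
Denominator: (j100) + 100 = 100 + j100
|N| = √(2² + 0²) ≈ 2, ∠N ≈ 0.00°
|D| = √(100² + 100²) ≈ 141.42, ∠D ≈ 45.00°
|H| = 2 / 141.42 ≈ 0.014142
Gain = 20 log₁₀(0.014142) ≈ -36.99 dB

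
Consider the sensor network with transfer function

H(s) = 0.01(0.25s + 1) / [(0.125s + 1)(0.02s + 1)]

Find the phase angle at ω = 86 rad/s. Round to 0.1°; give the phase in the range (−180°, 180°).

-57.2°

At ω = 86 rad/s:
zero (1 + j86·0.25) = 1 + j21.5 → |·| ≈ 21.523, ∠ ≈ 87.34°
pole (1 + j86·0.125) = 1 + j10.75 → |·| ≈ 10.796, ∠ ≈ 84.69°
pole (1 + j86·0.02) = 1 + j1.72 → |·| ≈ 1.9896, ∠ ≈ 59.83°
∠H = (87.34°) − (84.69° + 59.83°) = -57.18°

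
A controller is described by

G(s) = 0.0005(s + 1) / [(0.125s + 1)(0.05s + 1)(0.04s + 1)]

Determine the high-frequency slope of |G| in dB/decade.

-40 dB/decade

Each pole contributes −20 dB/decade at high frequency; each zero contributes +20 dB/decade.
Net: 1 zero(s) − 3 pole(s) → -40 dB/decade.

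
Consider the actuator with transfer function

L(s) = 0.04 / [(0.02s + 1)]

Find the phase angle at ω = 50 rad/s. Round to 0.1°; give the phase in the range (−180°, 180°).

At ω = 50 rad/s:
pole (1 + j50·0.02) = 1 + j1 → |·| ≈ 1.4142, ∠ ≈ 45.00°
∠L = (0°) − (45.00°) = -45.00°

-45.0°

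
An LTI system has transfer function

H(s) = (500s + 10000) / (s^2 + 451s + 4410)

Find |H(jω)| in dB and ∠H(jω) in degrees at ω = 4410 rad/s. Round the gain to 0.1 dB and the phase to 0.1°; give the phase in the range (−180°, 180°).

-19.0 dB, -84.4°

Substitute s = j4410:
Numerator: 500(j4410) + 10000 = 10000 + j2205000
Denominator: (j4410)^2 + 451(j4410) + 4410 = -19443690 + j1988910
|N| = √(10000² + 2205000²) ≈ 2.205e+06, ∠N ≈ 89.74°
|D| = √(19443690² + 1988910²) ≈ 1.9545e+07, ∠D ≈ 174.16°
|H| = 2.205e+06 / 1.9545e+07 ≈ 0.11282
Gain = 20 log₁₀(0.11282) ≈ -18.95 dB
∠H = 89.74° − 174.16° = -84.42°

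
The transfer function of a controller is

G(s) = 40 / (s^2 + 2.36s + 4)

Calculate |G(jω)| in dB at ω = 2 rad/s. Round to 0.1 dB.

18.6 dB

At s = jω = j2:
quadratic: (j2)² + 2.36·j2 + 4 = 0 + j4.72 → |·| ≈ 4.72, ∠ ≈ 90.00°
|G| = 40 / 4.72 ≈ 8.4746
Gain = 20 log₁₀(8.4746) ≈ 18.56 dB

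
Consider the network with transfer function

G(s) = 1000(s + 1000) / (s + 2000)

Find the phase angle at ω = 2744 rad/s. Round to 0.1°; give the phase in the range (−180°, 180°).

16.1°

At s = jω = j2744:
zero (s+1000): 1000 + j2744 → |·| = √(1000²+2744²) = √8529536 ≈ 2920.5, ∠ = arctan(2744/1000) ≈ 69.98°
pole (s+2000): 2000 + j2744 → |·| = √(2000²+2744²) = √11529536 ≈ 3395.5, ∠ = arctan(2744/2000) ≈ 53.91°
∠G = 69.98° − 53.91° = 16.07°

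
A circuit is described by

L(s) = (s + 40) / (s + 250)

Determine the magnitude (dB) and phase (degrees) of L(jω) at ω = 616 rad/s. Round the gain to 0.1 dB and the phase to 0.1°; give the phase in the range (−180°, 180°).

At s = jω = j616:
zero (s+40): 40 + j616 → |·| = √(40²+616²) = √381056 ≈ 617.3, ∠ = arctan(616/40) ≈ 86.28°
pole (s+250): 250 + j616 → |·| = √(250²+616²) = √441956 ≈ 664.8, ∠ = arctan(616/250) ≈ 67.91°
|L| = 1 · 617.3 / 664.8 ≈ 0.92855
Gain = 20 log₁₀(0.92855) ≈ -0.64 dB
∠L = 86.28° − 67.91° = 18.37°

-0.6 dB, 18.4°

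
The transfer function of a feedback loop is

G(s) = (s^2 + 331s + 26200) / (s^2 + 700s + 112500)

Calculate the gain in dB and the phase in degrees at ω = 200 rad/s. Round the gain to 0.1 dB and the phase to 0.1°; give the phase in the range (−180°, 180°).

Substitute s = j200:
Numerator: (j200)^2 + 331(j200) + 26200 = -13800 + j66200
Denominator: (j200)^2 + 700(j200) + 112500 = 72500 + j140000
|N| = √(13800² + 66200²) ≈ 67623, ∠N ≈ 101.78°
|D| = √(72500² + 140000²) ≈ 1.5766e+05, ∠D ≈ 62.62°
|G| = 67623 / 1.5766e+05 ≈ 0.42892
Gain = 20 log₁₀(0.42892) ≈ -7.35 dB
∠G = 101.78° − 62.62° = 39.16°

-7.4 dB, 39.2°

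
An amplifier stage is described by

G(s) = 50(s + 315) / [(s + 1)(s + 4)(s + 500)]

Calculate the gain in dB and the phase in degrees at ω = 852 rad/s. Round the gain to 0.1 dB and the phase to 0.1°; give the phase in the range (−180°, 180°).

At s = jω = j852:
zero (s+315): 315 + j852 → |·| = √(315²+852²) = √825129 ≈ 908.37, ∠ = arctan(852/315) ≈ 69.71°
pole (s+1): 1 + j852 → |·| = √(1²+852²) = √725905 ≈ 852, ∠ = arctan(852/1) ≈ 89.93°
pole (s+4): 4 + j852 → |·| = √(4²+852²) = √725920 ≈ 852.01, ∠ = arctan(852/4) ≈ 89.73°
pole (s+500): 500 + j852 → |·| = √(500²+852²) = √975904 ≈ 987.88, ∠ = arctan(852/500) ≈ 59.59°
|G| = 50 · 908.37 / 7.1711e+08 ≈ 6.3335e-05
Gain = 20 log₁₀(6.3335e-05) ≈ -83.97 dB
∠G = 69.71° − 239.25° = -169.54°

-84.0 dB, -169.5°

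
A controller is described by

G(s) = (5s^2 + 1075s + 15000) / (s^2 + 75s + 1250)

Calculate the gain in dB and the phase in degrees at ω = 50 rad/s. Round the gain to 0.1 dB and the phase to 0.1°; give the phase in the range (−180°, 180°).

Substitute s = j50:
Numerator: 5(j50)^2 + 1075(j50) + 15000 = 2500 + j53750
Denominator: (j50)^2 + 75(j50) + 1250 = -1250 + j3750
|N| = √(2500² + 53750²) ≈ 53808, ∠N ≈ 87.34°
|D| = √(1250² + 3750²) ≈ 3952.8, ∠D ≈ 108.43°
|G| = 53808 / 3952.8 ≈ 13.613
Gain = 20 log₁₀(13.613) ≈ 22.68 dB
∠G = 87.34° − 108.43° = -21.09°

22.7 dB, -21.1°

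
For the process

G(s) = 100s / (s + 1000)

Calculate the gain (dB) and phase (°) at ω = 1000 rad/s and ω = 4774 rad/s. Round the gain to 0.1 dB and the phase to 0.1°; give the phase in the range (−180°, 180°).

ω = 1000: 37.0 dB, 45.0°; ω = 4774: 39.8 dB, 11.8°

At s = jω = j1000:
zero at origin: s = j1000 → |·| = 1000, ∠ = 90.00°
pole (s+1000): 1000 + j1000 → |·| = √(1000²+1000²) = √2000000 ≈ 1414.2, ∠ = arctan(1000/1000) ≈ 45.00°
|G| = 100 · 1000 / 1414.2 ≈ 70.711
Gain = 20 log₁₀(70.711) ≈ 36.99 dB
∠G = 90.00° − 45.00° = 45.00°

At s = jω = j4774:
zero at origin: s = j4774 → |·| = 4774, ∠ = 90.00°
pole (s+1000): 1000 + j4774 → |·| = √(1000²+4774²) = √23791076 ≈ 4877.6, ∠ = arctan(4774/1000) ≈ 78.17°
|G| = 100 · 4774 / 4877.6 ≈ 97.876
Gain = 20 log₁₀(97.876) ≈ 39.81 dB
∠G = 90.00° − 78.17° = 11.83°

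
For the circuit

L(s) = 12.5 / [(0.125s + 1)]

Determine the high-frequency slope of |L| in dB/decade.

-20 dB/decade

Each pole contributes −20 dB/decade at high frequency; each zero contributes +20 dB/decade.
Net: 0 zero(s) − 1 pole(s) → -20 dB/decade.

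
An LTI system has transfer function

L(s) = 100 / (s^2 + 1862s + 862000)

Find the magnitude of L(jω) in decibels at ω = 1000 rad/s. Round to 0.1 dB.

Substitute s = j1000:
Numerator: 100 = 100 + j0
Denominator: (j1000)^2 + 1862(j1000) + 862000 = -138000 + j1862000
|N| = √(100² + 0²) ≈ 100, ∠N ≈ 0.00°
|D| = √(138000² + 1862000²) ≈ 1.8671e+06, ∠D ≈ 94.24°
|L| = 100 / 1.8671e+06 ≈ 5.3559e-05
Gain = 20 log₁₀(5.3559e-05) ≈ -85.42 dB

-85.4 dB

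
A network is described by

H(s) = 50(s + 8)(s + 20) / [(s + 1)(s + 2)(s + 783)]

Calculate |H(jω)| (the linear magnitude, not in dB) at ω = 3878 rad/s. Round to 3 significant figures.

0.0126

At s = jω = j3878:
zero (s+8): 8 + j3878 → |·| = √(8²+3878²) = √15038948 ≈ 3878, ∠ = arctan(3878/8) ≈ 89.88°
zero (s+20): 20 + j3878 → |·| = √(20²+3878²) = √15039284 ≈ 3878.1, ∠ = arctan(3878/20) ≈ 89.70°
pole (s+1): 1 + j3878 → |·| = √(1²+3878²) = √15038885 ≈ 3878, ∠ = arctan(3878/1) ≈ 89.99°
pole (s+2): 2 + j3878 → |·| = √(2²+3878²) = √15038888 ≈ 3878, ∠ = arctan(3878/2) ≈ 89.97°
pole (s+783): 783 + j3878 → |·| = √(783²+3878²) = √15651973 ≈ 3956.3, ∠ = arctan(3878/783) ≈ 78.58°
|H| = 50 · 1.5039e+07 / 5.9498e+10 ≈ 0.012638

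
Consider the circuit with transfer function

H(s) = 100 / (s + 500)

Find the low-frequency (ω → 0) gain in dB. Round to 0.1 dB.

-14.0 dB

H(0) = 100 / 500 = 0.2
20 log₁₀(0.2) ≈ -13.98 dB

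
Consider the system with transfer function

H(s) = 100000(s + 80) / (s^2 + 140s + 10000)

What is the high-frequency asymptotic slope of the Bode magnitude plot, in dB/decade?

Each pole contributes −20 dB/decade at high frequency; each zero contributes +20 dB/decade.
Net: 1 zero(s) − 2 pole(s) → -20 dB/decade.

-20 dB/decade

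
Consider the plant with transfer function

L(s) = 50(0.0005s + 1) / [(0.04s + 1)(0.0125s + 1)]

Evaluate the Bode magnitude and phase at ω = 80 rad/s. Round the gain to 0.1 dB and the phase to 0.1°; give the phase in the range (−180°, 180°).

20.5 dB, -115.4°

At ω = 80 rad/s:
zero (1 + j80·0.0005) = 1 + j0.04 → |·| ≈ 1.0008, ∠ ≈ 2.29°
pole (1 + j80·0.04) = 1 + j3.2 → |·| ≈ 3.3526, ∠ ≈ 72.65°
pole (1 + j80·0.0125) = 1 + j1 → |·| ≈ 1.4142, ∠ ≈ 45.00°
|L| = 50 · 1.0008 / (3.3526 · 1.4142) ≈ 10.554
Gain = 20 log₁₀(10.554) ≈ 20.47 dB
∠L = (2.29°) − (72.65° + 45.00°) = -115.36°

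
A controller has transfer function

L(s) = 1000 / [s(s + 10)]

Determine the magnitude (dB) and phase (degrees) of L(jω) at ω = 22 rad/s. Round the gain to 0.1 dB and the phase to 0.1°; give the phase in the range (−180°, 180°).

5.5 dB, -155.6°

At s = jω = j22:
pole (s+10): 10 + j22 → |·| = √(10²+22²) = √584 ≈ 24.166, ∠ = arctan(22/10) ≈ 65.56°
pole at origin: |s| = 22, ∠ = 90.00° (in denominator)
|L| = 1000 / 531.65 ≈ 1.8809
Gain = 20 log₁₀(1.8809) ≈ 5.49 dB
∠L = 0.00° − 155.56° = -155.56°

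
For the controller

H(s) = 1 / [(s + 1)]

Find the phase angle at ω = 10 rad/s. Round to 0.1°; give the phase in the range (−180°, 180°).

-84.3°

At ω = 10 rad/s:
pole (1 + j10·1) = 1 + j10 → |·| ≈ 10.05, ∠ ≈ 84.29°
∠H = (0°) − (84.29°) = -84.29°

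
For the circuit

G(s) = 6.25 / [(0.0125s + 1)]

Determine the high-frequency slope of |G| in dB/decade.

Each pole contributes −20 dB/decade at high frequency; each zero contributes +20 dB/decade.
Net: 0 zero(s) − 1 pole(s) → -20 dB/decade.

-20 dB/decade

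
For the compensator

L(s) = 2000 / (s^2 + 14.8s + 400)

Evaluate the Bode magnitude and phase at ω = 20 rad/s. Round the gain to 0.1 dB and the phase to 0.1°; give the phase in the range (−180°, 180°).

16.6 dB, -90.0°

At s = jω = j20:
quadratic: (j20)² + 14.8·j20 + 400 = 0 + j296 → |·| ≈ 296, ∠ ≈ 90.00°
|L| = 2000 / 296 ≈ 6.7568
Gain = 20 log₁₀(6.7568) ≈ 16.59 dB
∠L = 0.00° − 90.00° = -90.00°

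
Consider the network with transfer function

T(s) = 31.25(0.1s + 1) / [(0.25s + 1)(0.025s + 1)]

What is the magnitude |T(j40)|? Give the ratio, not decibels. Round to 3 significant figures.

At ω = 40 rad/s:
zero (1 + j40·0.1) = 1 + j4 → |·| ≈ 4.1231, ∠ ≈ 75.96°
pole (1 + j40·0.25) = 1 + j10 → |·| ≈ 10.05, ∠ ≈ 84.29°
pole (1 + j40·0.025) = 1 + j1 → |·| ≈ 1.4142, ∠ ≈ 45.00°
|T| = 31.25 · 4.1231 / (10.05 · 1.4142) ≈ 9.0656

9.07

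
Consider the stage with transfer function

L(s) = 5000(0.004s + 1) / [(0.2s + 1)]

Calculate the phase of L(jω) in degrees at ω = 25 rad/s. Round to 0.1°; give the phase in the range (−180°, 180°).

-73.0°

At ω = 25 rad/s:
zero (1 + j25·0.004) = 1 + j0.1 → |·| ≈ 1.005, ∠ ≈ 5.71°
pole (1 + j25·0.2) = 1 + j5 → |·| ≈ 5.099, ∠ ≈ 78.69°
∠L = (5.71°) − (78.69°) = -72.98°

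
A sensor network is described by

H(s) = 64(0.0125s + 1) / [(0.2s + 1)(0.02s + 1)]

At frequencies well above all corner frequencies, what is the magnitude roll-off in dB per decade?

-20 dB/decade

Each pole contributes −20 dB/decade at high frequency; each zero contributes +20 dB/decade.
Net: 1 zero(s) − 2 pole(s) → -20 dB/decade.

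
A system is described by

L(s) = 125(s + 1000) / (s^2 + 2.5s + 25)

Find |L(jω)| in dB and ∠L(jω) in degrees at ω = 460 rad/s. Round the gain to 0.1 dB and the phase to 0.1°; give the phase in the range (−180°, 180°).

At s = jω = j460:
zero (s+1000): 1000 + j460 → |·| = √(1000²+460²) = √1211600 ≈ 1100.7, ∠ = arctan(460/1000) ≈ 24.70°
quadratic: (j460)² + 2.5·j460 + 25 = -211575 + j1150 → |·| ≈ 2.1158e+05, ∠ ≈ 179.69°
|L| = 125 · 1100.7 / 2.1158e+05 ≈ 0.65029
Gain = 20 log₁₀(0.65029) ≈ -3.74 dB
∠L = 24.70° − 179.69° = -154.99°

-3.7 dB, -155.0°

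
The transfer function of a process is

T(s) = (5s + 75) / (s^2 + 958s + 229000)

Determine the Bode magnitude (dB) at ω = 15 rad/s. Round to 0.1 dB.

Substitute s = j15:
Numerator: 5(j15) + 75 = 75 + j75
Denominator: (j15)^2 + 958(j15) + 229000 = 228775 + j14370
|N| = √(75² + 75²) ≈ 106.07, ∠N ≈ 45.00°
|D| = √(228775² + 14370²) ≈ 2.2923e+05, ∠D ≈ 3.59°
|T| = 106.07 / 2.2923e+05 ≈ 0.00046272
Gain = 20 log₁₀(0.00046272) ≈ -66.69 dB

-66.7 dB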